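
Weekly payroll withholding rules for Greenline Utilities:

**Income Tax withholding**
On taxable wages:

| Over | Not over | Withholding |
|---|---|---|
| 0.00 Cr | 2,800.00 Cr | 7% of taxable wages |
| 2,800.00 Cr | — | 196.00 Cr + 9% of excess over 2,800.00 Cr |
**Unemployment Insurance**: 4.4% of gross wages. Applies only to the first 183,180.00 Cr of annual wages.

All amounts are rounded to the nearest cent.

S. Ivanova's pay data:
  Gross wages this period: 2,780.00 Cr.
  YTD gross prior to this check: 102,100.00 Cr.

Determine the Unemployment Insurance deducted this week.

Unemployment Insurance: 4.4% × 2,780.00 Cr = 122.32 Cr

122.32 Cr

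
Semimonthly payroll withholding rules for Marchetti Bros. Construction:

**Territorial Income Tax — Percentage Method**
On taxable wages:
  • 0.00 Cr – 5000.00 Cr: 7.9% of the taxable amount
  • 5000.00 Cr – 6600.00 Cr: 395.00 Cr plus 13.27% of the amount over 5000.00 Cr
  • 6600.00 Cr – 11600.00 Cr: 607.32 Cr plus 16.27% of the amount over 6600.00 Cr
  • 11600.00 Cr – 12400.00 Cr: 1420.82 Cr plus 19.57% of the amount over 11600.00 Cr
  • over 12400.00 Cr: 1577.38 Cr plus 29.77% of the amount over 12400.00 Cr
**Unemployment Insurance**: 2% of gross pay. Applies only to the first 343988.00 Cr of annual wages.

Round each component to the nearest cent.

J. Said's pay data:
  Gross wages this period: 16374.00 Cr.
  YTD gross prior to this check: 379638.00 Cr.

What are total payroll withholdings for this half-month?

Territorial Income Tax: taxable = 16374.00 Cr
  1577.38 Cr + 29.77% × (16374.00 Cr − 12400.00 Cr) = 1577.38 Cr + 29.77% × 3974.00 Cr = 2760.44 Cr
Unemployment Insurance: YTD 379638.00 Cr ≥ cap 343988.00 Cr → 0.00 Cr
Total: 2760.44 Cr + 0.00 Cr = 2760.44 Cr

2760.44 Cr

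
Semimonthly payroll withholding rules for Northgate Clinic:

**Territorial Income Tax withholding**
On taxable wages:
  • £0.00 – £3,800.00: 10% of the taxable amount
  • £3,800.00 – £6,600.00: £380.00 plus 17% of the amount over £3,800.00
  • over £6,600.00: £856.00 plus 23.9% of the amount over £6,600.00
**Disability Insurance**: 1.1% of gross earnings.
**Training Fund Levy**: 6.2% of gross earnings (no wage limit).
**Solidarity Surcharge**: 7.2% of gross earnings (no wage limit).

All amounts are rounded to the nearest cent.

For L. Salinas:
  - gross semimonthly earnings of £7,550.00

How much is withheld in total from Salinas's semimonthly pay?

Territorial Income Tax: taxable = £7,550.00
  £856.00 + 23.9% × (£7,550.00 − £6,600.00) = £856.00 + 23.9% × £950.00 = £1,083.05
Disability Insurance: 1.1% × £7,550.00 = £83.05
Training Fund Levy: 6.2% × £7,550.00 = £468.10
Solidarity Surcharge: 7.2% × £7,550.00 = £543.60
Total: £1,083.05 + £83.05 + £468.10 + £543.60 = £2,177.80

£2,177.80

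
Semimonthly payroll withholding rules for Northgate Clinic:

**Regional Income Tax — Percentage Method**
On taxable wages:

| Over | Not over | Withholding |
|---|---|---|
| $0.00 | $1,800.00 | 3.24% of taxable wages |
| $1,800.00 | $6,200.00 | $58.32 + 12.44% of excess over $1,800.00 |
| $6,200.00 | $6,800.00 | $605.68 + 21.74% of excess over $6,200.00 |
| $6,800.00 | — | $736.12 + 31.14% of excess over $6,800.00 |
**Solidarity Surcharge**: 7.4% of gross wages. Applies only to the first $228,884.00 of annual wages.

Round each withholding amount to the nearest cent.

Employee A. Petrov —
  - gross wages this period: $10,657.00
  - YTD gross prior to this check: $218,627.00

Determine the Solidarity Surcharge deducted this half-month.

$759.02

Solidarity Surcharge: cap $228,884.00 − YTD $218,627.00 = $10,257.00 subject; 7.4% × $10,257.00 = $759.02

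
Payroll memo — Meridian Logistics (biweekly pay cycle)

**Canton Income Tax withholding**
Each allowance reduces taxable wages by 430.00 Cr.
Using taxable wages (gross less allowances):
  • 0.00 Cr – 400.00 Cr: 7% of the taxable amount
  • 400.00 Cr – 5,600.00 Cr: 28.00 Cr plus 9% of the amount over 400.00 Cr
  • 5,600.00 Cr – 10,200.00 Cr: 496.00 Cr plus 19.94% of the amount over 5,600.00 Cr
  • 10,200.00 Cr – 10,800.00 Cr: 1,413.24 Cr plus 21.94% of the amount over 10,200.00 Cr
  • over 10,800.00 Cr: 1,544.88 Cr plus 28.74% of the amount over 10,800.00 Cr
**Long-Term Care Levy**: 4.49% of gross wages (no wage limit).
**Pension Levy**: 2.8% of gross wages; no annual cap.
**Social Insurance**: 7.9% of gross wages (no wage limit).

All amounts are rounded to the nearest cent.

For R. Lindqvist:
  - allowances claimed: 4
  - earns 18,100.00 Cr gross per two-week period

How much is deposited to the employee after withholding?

12,202.04 Cr

Canton Income Tax: taxable = 18,100.00 Cr − 4×430.00 Cr = 16,380.00 Cr
  1,544.88 Cr + 28.74% × (16,380.00 Cr − 10,800.00 Cr) = 1,544.88 Cr + 28.74% × 5,580.00 Cr = 3,148.57 Cr
Long-Term Care Levy: 4.49% × 18,100.00 Cr = 812.69 Cr
Pension Levy: 2.8% × 18,100.00 Cr = 506.80 Cr
Social Insurance: 7.9% × 18,100.00 Cr = 1,429.90 Cr
Total withheld: 3,148.57 Cr + 812.69 Cr + 506.80 Cr + 1,429.90 Cr = 5,897.96 Cr
Net pay: 18,100.00 Cr − 5,897.96 Cr = 12,202.04 Cr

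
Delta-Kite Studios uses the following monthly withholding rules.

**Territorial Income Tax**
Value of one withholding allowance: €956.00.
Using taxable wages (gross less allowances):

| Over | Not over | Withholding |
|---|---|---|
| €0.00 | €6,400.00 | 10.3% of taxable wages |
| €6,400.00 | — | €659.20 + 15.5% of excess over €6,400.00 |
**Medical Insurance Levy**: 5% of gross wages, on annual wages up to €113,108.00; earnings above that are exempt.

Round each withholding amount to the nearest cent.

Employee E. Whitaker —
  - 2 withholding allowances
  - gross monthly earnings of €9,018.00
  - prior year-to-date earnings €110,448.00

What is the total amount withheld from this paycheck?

€901.63

Territorial Income Tax: taxable = €9,018.00 − 2×€956.00 = €7,106.00
  €659.20 + 15.5% × (€7,106.00 − €6,400.00) = €659.20 + 15.5% × €706.00 = €768.63
Medical Insurance Levy: cap €113,108.00 − YTD €110,448.00 = €2,660.00 subject; 5% × €2,660.00 = €133.00
Total: €768.63 + €133.00 = €901.63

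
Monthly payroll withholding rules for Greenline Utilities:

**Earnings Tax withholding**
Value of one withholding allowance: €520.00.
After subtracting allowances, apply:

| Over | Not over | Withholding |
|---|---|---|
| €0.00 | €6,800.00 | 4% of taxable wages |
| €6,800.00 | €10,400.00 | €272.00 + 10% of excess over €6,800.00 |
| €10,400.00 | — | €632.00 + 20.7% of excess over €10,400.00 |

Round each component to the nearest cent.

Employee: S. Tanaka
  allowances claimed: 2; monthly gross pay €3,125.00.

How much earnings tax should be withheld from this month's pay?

Earnings Tax: taxable = €3,125.00 − 2×€520.00 = €2,085.00
  4% × €2,085.00 = €83.40

€83.40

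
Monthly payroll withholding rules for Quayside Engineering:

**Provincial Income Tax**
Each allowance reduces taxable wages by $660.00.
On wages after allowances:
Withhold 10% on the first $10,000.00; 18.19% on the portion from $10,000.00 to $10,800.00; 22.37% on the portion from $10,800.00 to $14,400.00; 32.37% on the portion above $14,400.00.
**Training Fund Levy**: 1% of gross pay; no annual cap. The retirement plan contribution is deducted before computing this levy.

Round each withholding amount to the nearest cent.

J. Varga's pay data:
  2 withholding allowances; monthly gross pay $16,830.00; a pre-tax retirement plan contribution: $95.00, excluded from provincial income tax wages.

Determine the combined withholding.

$2,446.75

Provincial Income Tax: taxable = $16,830.00 − $95.00 − 2×$660.00 = $15,415.00
  $1,950.84 + 32.37% × ($15,415.00 − $14,400.00) = $1,950.84 + 32.37% × $1,015.00 = $2,279.40
Training Fund Levy: 1% × $16,735.00 = $167.35
Total: $2,279.40 + $167.35 = $2,446.75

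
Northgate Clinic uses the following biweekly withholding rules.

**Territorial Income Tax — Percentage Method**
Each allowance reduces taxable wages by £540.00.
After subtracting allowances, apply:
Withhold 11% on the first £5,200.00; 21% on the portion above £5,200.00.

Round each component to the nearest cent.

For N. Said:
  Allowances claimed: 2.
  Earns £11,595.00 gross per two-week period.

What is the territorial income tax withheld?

Territorial Income Tax: taxable = £11,595.00 − 2×£540.00 = £10,515.00
  £572.00 + 21% × (£10,515.00 − £5,200.00) = £572.00 + 21% × £5,315.00 = £1,688.15

£1,688.15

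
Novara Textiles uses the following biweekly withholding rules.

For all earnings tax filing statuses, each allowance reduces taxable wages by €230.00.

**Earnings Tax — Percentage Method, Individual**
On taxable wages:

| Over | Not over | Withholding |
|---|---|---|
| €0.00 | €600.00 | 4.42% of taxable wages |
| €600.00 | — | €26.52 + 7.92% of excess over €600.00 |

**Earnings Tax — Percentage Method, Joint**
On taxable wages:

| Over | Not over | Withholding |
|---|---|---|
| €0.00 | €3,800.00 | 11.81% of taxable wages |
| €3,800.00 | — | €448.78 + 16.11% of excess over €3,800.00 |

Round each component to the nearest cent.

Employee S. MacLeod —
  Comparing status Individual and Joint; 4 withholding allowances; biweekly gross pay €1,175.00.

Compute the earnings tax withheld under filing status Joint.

Earnings Tax (Joint): taxable = €1,175.00 − 4×€230.00 = €255.00
  11.81% × €255.00 = €30.12

€30.12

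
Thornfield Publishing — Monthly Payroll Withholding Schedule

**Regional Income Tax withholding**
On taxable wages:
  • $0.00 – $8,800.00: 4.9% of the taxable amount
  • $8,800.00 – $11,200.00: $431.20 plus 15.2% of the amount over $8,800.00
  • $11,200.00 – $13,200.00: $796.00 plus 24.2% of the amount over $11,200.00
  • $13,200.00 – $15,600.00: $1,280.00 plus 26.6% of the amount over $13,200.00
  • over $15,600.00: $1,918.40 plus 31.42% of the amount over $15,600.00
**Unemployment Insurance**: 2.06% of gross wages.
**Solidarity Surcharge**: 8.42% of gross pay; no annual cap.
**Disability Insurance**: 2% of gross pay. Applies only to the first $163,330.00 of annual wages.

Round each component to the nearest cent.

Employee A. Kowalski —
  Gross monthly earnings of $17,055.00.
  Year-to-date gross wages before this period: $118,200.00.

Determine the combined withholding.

$4,504.02

Regional Income Tax: taxable = $17,055.00
  $1,918.40 + 31.42% × ($17,055.00 − $15,600.00) = $1,918.40 + 31.42% × $1,455.00 = $2,375.56
Unemployment Insurance: 2.06% × $17,055.00 = $351.33
Solidarity Surcharge: 8.42% × $17,055.00 = $1,436.03
Disability Insurance: 2% × $17,055.00 = $341.10
Total: $2,375.56 + $351.33 + $1,436.03 + $341.10 = $4,504.02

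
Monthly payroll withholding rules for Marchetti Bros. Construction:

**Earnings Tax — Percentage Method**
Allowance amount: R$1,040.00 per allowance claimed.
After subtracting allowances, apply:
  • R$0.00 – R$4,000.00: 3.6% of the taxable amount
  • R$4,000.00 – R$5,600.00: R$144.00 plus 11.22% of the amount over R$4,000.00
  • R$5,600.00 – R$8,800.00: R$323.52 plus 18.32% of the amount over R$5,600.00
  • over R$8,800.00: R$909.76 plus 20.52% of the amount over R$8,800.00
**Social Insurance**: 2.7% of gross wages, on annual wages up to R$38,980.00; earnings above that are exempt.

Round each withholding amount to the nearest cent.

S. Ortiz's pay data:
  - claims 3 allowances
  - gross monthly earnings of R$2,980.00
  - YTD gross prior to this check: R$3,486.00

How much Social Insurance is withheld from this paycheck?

R$80.46

Social Insurance: 2.7% × R$2,980.00 = R$80.46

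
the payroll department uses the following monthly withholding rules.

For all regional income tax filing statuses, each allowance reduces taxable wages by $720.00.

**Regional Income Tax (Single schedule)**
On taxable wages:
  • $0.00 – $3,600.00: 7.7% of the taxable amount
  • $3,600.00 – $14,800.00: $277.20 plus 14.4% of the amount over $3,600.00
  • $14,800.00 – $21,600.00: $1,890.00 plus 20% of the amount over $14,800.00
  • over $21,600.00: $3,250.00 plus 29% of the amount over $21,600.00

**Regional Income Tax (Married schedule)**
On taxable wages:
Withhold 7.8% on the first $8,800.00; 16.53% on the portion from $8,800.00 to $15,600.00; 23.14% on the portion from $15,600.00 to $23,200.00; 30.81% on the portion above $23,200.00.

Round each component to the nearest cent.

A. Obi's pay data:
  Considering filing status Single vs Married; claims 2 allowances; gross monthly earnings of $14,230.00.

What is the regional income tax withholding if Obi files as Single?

Regional Income Tax (Single): taxable = $14,230.00 − 2×$720.00 = $12,790.00
  $277.20 + 14.4% × ($12,790.00 − $3,600.00) = $277.20 + 14.4% × $9,190.00 = $1,600.56

$1,600.56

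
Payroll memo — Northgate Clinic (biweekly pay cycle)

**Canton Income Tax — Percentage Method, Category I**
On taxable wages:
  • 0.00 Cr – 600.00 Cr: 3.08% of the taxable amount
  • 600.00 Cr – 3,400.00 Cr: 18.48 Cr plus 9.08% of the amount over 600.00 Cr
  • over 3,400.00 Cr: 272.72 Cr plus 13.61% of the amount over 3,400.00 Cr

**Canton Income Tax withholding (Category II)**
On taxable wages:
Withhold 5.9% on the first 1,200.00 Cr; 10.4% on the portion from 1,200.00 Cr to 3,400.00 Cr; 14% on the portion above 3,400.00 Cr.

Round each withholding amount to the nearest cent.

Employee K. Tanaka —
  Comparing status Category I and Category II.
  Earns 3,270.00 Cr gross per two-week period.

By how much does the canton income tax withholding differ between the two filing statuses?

25.16 Cr

Canton Income Tax (Category I): taxable = 3,270.00 Cr
  18.48 Cr + 9.08% × (3,270.00 Cr − 600.00 Cr) = 18.48 Cr + 9.08% × 2,670.00 Cr = 260.92 Cr
Canton Income Tax (Category II): taxable = 3,270.00 Cr
  70.80 Cr + 10.4% × (3,270.00 Cr − 1,200.00 Cr) = 70.80 Cr + 10.4% × 2,070.00 Cr = 286.08 Cr
Difference: |260.92 Cr − 286.08 Cr| = 25.16 Cr (higher under Category II)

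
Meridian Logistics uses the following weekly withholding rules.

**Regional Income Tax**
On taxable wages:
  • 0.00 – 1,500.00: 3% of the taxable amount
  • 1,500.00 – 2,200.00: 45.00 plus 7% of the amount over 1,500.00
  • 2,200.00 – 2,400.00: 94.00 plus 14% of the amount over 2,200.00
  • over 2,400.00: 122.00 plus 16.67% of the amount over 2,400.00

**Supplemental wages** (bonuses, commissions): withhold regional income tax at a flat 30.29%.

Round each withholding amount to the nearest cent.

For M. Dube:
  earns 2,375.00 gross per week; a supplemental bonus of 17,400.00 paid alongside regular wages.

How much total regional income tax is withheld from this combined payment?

Regional Income Tax: taxable = 2,375.00
  94.00 + 14% × (2,375.00 − 2,200.00) = 94.00 + 14% × 175.00 = 118.50
Supplemental (30.29% flat on bonus): 30.29% × 17,400.00 = 5,270.46
Total regional income tax: 118.50 + 5,270.46 = 5,388.96

5,388.96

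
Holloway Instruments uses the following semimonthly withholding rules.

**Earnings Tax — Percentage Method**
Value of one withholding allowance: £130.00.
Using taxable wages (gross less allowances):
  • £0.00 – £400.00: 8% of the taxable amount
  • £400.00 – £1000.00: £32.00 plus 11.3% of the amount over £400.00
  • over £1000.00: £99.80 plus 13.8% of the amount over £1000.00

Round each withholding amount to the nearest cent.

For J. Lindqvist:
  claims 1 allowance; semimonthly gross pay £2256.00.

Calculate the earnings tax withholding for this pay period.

Earnings Tax: taxable = £2256.00 − 1×£130.00 = £2126.00
  £99.80 + 13.8% × (£2126.00 − £1000.00) = £99.80 + 13.8% × £1126.00 = £255.19

£255.19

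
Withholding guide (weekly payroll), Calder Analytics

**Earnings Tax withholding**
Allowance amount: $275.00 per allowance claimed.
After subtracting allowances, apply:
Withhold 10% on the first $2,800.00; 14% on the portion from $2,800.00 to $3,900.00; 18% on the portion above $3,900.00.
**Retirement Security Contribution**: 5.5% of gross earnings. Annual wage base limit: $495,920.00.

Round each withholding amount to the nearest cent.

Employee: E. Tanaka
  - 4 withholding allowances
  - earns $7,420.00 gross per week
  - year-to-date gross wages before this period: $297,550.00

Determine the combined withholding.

Earnings Tax: taxable = $7,420.00 − 4×$275.00 = $6,320.00
  $434.00 + 18% × ($6,320.00 − $3,900.00) = $434.00 + 18% × $2,420.00 = $869.60
Retirement Security Contribution: 5.5% × $7,420.00 = $408.10
Total: $869.60 + $408.10 = $1,277.70

$1,277.70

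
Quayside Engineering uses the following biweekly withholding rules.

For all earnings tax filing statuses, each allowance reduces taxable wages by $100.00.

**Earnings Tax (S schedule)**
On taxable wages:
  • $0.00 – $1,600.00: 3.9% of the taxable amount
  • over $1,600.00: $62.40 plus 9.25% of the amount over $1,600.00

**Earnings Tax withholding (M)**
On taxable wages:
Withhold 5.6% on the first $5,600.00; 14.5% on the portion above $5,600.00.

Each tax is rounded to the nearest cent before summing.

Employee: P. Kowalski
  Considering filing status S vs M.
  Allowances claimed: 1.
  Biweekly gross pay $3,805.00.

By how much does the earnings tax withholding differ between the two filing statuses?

$49.63

Earnings Tax (S): taxable = $3,805.00 − 1×$100.00 = $3,705.00
  $62.40 + 9.25% × ($3,705.00 − $1,600.00) = $62.40 + 9.25% × $2,105.00 = $257.11
Earnings Tax (M): taxable = $3,805.00 − 1×$100.00 = $3,705.00
  5.6% × $3,705.00 = $207.48
Difference: |$257.11 − $207.48| = $49.63 (higher under S)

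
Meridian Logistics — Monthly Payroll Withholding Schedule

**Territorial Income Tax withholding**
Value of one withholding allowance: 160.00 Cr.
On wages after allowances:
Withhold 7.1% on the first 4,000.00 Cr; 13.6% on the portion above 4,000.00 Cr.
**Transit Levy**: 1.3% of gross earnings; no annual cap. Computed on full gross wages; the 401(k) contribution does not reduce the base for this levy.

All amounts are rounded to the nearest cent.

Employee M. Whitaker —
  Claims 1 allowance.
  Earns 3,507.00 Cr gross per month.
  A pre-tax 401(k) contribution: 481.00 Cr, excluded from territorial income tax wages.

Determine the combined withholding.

249.08 Cr

Territorial Income Tax: taxable = 3,507.00 Cr − 481.00 Cr − 1×160.00 Cr = 2,866.00 Cr
  7.1% × 2,866.00 Cr = 203.49 Cr
Transit Levy: 1.3% × 3,507.00 Cr = 45.59 Cr
Total: 203.49 Cr + 45.59 Cr = 249.08 Cr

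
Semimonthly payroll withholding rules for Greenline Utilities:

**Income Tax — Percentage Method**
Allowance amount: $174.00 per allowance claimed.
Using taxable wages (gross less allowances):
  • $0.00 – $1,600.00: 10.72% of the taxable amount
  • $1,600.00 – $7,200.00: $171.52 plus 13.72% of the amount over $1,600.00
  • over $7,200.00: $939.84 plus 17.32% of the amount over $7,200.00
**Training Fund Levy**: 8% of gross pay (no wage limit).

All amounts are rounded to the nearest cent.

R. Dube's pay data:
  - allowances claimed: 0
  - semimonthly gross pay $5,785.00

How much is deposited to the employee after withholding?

$4,576.50

Income Tax: taxable = $5,785.00
  $171.52 + 13.72% × ($5,785.00 − $1,600.00) = $171.52 + 13.72% × $4,185.00 = $745.70
Training Fund Levy: 8% × $5,785.00 = $462.80
Total withheld: $745.70 + $462.80 = $1,208.50
Net pay: $5,785.00 − $1,208.50 = $4,576.50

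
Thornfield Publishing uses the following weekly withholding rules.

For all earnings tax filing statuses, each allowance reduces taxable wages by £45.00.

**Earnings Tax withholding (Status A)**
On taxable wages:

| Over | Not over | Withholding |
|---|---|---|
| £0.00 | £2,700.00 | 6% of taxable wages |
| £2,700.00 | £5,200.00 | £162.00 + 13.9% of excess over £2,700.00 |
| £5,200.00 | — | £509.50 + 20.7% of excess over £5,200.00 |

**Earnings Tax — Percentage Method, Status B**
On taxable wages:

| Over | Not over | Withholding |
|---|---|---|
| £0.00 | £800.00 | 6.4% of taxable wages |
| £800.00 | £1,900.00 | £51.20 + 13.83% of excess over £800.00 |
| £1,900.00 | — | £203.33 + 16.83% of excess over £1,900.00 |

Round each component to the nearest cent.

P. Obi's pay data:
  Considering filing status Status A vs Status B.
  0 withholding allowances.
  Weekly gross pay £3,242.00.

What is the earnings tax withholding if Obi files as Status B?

Earnings Tax (Status B): taxable = £3,242.00
  £203.33 + 16.83% × (£3,242.00 − £1,900.00) = £203.33 + 16.83% × £1,342.00 = £429.19

£429.19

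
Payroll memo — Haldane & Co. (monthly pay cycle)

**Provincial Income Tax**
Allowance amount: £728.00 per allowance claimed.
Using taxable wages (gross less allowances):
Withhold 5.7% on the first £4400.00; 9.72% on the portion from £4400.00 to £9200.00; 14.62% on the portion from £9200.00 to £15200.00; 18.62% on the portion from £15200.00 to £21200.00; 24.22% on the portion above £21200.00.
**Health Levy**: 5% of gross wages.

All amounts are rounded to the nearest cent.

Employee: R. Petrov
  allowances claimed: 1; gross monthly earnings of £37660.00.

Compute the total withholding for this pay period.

Provincial Income Tax: taxable = £37660.00 − 1×£728.00 = £36932.00
  £2711.76 + 24.22% × (£36932.00 − £21200.00) = £2711.76 + 24.22% × £15732.00 = £6522.05
Health Levy: 5% × £37660.00 = £1883.00
Total: £6522.05 + £1883.00 = £8405.05

£8405.05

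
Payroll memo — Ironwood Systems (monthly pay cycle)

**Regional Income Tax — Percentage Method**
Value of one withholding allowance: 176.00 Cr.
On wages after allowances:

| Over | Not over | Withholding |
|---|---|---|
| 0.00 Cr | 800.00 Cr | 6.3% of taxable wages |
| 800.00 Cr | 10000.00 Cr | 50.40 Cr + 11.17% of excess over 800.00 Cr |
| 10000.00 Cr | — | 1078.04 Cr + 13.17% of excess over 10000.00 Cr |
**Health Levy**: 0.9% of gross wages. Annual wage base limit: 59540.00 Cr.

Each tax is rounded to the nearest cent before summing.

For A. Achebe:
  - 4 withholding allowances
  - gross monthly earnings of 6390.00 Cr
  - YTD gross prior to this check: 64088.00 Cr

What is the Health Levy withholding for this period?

0.00 Cr

Health Levy: YTD 64088.00 Cr ≥ cap 59540.00 Cr → 0.00 Cr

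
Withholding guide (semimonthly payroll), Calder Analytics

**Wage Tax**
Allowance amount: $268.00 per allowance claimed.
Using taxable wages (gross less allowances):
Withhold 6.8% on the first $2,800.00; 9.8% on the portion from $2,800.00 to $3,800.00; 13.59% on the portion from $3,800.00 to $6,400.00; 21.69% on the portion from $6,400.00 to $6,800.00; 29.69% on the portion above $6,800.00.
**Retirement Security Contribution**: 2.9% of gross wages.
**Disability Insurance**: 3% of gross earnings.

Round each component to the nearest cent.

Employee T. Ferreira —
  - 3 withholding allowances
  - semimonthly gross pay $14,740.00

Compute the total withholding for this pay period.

Wage Tax: taxable = $14,740.00 − 3×$268.00 = $13,936.00
  $728.50 + 29.69% × ($13,936.00 − $6,800.00) = $728.50 + 29.69% × $7,136.00 = $2,847.18
Retirement Security Contribution: 2.9% × $14,740.00 = $427.46
Disability Insurance: 3% × $14,740.00 = $442.20
Total: $2,847.18 + $427.46 + $442.20 = $3,716.84

$3,716.84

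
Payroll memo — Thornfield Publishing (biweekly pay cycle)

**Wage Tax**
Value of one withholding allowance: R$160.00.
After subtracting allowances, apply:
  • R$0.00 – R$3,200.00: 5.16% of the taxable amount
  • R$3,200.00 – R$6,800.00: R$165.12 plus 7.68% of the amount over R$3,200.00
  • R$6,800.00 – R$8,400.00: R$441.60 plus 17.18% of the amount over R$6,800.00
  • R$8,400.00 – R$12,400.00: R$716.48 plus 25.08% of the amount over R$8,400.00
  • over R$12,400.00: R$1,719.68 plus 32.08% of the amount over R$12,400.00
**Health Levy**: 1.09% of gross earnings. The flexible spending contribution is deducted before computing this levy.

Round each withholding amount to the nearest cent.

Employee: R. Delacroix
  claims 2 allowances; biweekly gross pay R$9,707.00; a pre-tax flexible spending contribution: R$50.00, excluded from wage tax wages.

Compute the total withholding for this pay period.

Wage Tax: taxable = R$9,707.00 − R$50.00 − 2×R$160.00 = R$9,337.00
  R$716.48 + 25.08% × (R$9,337.00 − R$8,400.00) = R$716.48 + 25.08% × R$937.00 = R$951.48
Health Levy: 1.09% × R$9,657.00 = R$105.26
Total: R$951.48 + R$105.26 = R$1,056.74

R$1,056.74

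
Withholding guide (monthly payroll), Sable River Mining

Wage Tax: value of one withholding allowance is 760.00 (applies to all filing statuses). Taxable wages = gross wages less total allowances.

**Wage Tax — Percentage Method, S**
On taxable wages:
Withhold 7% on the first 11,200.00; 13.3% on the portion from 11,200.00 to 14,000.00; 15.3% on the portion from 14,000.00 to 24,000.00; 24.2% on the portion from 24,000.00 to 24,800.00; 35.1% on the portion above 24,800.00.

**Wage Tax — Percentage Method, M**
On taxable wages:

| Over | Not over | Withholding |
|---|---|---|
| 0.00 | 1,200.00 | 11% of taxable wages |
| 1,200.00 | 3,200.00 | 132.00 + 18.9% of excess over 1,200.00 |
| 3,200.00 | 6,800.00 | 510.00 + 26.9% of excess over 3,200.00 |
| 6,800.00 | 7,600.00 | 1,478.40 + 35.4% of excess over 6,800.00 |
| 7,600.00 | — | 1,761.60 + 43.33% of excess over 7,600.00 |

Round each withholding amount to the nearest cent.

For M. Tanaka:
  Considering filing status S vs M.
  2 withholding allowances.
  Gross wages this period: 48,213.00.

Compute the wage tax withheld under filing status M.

18,700.60

Wage Tax (M): taxable = 48,213.00 − 2×760.00 = 46,693.00
  1,761.60 + 43.33% × (46,693.00 − 7,600.00) = 1,761.60 + 43.33% × 39,093.00 = 18,700.60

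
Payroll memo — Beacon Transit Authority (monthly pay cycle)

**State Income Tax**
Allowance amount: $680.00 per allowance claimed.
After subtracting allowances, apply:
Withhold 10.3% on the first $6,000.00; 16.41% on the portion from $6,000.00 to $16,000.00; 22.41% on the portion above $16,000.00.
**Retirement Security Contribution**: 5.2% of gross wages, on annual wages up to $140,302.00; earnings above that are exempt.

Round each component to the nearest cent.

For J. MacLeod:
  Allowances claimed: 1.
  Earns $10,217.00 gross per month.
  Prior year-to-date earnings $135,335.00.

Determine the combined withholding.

$1,456.70

State Income Tax: taxable = $10,217.00 − 1×$680.00 = $9,537.00
  $618.00 + 16.41% × ($9,537.00 − $6,000.00) = $618.00 + 16.41% × $3,537.00 = $1,198.42
Retirement Security Contribution: cap $140,302.00 − YTD $135,335.00 = $4,967.00 subject; 5.2% × $4,967.00 = $258.28
Total: $1,198.42 + $258.28 = $1,456.70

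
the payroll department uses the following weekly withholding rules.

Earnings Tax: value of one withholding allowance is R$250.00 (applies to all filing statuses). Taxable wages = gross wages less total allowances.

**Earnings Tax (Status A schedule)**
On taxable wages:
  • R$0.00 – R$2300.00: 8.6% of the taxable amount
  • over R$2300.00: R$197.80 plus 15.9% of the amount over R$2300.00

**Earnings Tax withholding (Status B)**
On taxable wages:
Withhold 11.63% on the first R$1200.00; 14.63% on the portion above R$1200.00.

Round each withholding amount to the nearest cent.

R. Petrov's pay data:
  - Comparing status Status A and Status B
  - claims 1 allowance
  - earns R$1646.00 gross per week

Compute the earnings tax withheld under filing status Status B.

Earnings Tax (Status B): taxable = R$1646.00 − 1×R$250.00 = R$1396.00
  R$139.56 + 14.63% × (R$1396.00 − R$1200.00) = R$139.56 + 14.63% × R$196.00 = R$168.23

R$168.23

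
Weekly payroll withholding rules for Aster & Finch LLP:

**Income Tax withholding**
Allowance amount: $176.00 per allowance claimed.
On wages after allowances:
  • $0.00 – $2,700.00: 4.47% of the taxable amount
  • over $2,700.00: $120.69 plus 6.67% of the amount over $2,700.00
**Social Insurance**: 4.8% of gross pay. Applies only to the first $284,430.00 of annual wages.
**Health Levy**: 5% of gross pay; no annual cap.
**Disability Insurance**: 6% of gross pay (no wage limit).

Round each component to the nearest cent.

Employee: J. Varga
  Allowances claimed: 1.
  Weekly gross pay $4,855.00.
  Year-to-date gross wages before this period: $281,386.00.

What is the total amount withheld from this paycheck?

Income Tax: taxable = $4,855.00 − 1×$176.00 = $4,679.00
  $120.69 + 6.67% × ($4,679.00 − $2,700.00) = $120.69 + 6.67% × $1,979.00 = $252.69
Social Insurance: cap $284,430.00 − YTD $281,386.00 = $3,044.00 subject; 4.8% × $3,044.00 = $146.11
Health Levy: 5% × $4,855.00 = $242.75
Disability Insurance: 6% × $4,855.00 = $291.30
Total: $252.69 + $146.11 + $242.75 + $291.30 = $932.85

$932.85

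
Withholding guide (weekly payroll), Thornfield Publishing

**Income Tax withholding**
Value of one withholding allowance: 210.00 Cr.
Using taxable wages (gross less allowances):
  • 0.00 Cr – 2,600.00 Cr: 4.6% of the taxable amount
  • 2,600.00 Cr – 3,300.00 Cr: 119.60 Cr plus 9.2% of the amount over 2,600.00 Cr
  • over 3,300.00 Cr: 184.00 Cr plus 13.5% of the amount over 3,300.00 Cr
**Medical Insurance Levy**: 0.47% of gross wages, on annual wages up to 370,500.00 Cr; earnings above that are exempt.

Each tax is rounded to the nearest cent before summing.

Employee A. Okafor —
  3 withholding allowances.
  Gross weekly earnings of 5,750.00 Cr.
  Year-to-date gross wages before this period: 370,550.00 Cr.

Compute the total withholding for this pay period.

429.70 Cr

Income Tax: taxable = 5,750.00 Cr − 3×210.00 Cr = 5,120.00 Cr
  184.00 Cr + 13.5% × (5,120.00 Cr − 3,300.00 Cr) = 184.00 Cr + 13.5% × 1,820.00 Cr = 429.70 Cr
Medical Insurance Levy: YTD 370,550.00 Cr ≥ cap 370,500.00 Cr → 0.00 Cr
Total: 429.70 Cr + 0.00 Cr = 429.70 Cr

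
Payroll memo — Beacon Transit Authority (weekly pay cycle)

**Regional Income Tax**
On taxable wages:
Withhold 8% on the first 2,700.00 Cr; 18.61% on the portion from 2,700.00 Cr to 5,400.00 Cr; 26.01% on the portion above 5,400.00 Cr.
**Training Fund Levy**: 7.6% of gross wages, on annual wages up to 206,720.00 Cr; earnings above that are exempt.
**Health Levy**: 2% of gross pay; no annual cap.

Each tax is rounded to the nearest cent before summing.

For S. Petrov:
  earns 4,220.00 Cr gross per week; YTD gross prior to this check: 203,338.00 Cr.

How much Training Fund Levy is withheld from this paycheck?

257.03 Cr

Training Fund Levy: cap 206,720.00 Cr − YTD 203,338.00 Cr = 3,382.00 Cr subject; 7.6% × 3,382.00 Cr = 257.03 Cr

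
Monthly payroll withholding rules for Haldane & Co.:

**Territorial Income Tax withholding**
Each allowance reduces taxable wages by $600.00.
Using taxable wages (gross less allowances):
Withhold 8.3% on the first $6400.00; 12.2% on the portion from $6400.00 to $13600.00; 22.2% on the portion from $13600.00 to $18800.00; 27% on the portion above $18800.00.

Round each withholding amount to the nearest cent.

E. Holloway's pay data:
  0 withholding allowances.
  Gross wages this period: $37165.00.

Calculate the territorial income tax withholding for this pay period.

Territorial Income Tax: taxable = $37165.00
  $2564.00 + 27% × ($37165.00 − $18800.00) = $2564.00 + 27% × $18365.00 = $7522.55

$7522.55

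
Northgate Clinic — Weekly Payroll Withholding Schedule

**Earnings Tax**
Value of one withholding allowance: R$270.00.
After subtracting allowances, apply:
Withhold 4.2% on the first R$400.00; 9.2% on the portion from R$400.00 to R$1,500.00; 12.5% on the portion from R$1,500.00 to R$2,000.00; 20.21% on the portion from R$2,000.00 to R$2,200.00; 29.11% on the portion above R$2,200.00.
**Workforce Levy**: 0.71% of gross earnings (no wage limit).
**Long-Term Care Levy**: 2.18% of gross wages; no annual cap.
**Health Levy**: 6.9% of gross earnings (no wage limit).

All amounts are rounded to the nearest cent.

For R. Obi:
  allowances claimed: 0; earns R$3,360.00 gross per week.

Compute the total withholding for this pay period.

Earnings Tax: taxable = R$3,360.00
  R$220.92 + 29.11% × (R$3,360.00 − R$2,200.00) = R$220.92 + 29.11% × R$1,160.00 = R$558.60
Workforce Levy: 0.71% × R$3,360.00 = R$23.86
Long-Term Care Levy: 2.18% × R$3,360.00 = R$73.25
Health Levy: 6.9% × R$3,360.00 = R$231.84
Total: R$558.60 + R$23.86 + R$73.25 + R$231.84 = R$887.55

R$887.55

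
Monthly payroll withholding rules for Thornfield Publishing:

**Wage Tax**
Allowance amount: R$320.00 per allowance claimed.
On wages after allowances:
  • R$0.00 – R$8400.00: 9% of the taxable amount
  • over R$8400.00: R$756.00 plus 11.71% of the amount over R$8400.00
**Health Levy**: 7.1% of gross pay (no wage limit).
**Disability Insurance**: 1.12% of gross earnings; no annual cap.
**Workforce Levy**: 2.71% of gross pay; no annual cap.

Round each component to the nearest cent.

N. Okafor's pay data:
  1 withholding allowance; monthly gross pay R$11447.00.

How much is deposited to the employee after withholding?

Wage Tax: taxable = R$11447.00 − 1×R$320.00 = R$11127.00
  R$756.00 + 11.71% × (R$11127.00 − R$8400.00) = R$756.00 + 11.71% × R$2727.00 = R$1075.33
Health Levy: 7.1% × R$11447.00 = R$812.74
Disability Insurance: 1.12% × R$11447.00 = R$128.21
Workforce Levy: 2.71% × R$11447.00 = R$310.21
Total withheld: R$1075.33 + R$812.74 + R$128.21 + R$310.21 = R$2326.49
Net pay: R$11447.00 − R$2326.49 = R$9120.51

R$9120.51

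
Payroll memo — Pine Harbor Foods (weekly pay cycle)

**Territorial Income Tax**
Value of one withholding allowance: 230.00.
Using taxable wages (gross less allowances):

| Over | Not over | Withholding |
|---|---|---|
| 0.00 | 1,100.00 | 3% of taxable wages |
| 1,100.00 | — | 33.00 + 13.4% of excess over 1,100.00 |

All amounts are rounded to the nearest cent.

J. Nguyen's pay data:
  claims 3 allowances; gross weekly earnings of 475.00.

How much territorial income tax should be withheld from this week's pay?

Territorial Income Tax: taxable = 475.00 − 3×230.00 = -215.00
  Taxable ≤ 0 → 0.00

0.00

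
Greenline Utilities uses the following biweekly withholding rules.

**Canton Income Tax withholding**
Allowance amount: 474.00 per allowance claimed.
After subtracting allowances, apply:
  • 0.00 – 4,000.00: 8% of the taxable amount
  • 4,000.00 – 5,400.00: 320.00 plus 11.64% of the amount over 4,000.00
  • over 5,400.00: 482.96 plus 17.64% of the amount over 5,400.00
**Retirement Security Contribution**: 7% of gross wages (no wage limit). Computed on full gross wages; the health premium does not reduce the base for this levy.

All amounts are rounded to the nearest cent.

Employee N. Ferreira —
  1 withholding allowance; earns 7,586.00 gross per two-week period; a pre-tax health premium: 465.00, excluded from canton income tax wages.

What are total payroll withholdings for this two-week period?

Canton Income Tax: taxable = 7,586.00 − 465.00 − 1×474.00 = 6,647.00
  482.96 + 17.64% × (6,647.00 − 5,400.00) = 482.96 + 17.64% × 1,247.00 = 702.93
Retirement Security Contribution: 7% × 7,586.00 = 531.02
Total: 702.93 + 531.02 = 1,233.95

1,233.95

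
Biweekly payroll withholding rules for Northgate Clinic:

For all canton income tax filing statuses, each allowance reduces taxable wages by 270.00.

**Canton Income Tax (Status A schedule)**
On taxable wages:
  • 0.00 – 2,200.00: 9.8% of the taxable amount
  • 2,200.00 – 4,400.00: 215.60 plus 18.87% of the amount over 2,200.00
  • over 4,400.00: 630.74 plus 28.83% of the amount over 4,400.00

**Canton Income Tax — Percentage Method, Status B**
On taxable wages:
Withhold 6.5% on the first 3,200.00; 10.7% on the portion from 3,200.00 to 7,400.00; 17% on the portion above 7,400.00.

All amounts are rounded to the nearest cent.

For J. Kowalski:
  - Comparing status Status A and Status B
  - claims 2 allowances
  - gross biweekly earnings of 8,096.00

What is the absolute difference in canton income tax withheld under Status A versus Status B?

Canton Income Tax (Status A): taxable = 8,096.00 − 2×270.00 = 7,556.00
  630.74 + 28.83% × (7,556.00 − 4,400.00) = 630.74 + 28.83% × 3,156.00 = 1,540.61
Canton Income Tax (Status B): taxable = 8,096.00 − 2×270.00 = 7,556.00
  657.40 + 17% × (7,556.00 − 7,400.00) = 657.40 + 17% × 156.00 = 683.92
Difference: |1,540.61 − 683.92| = 856.69 (higher under Status A)

856.69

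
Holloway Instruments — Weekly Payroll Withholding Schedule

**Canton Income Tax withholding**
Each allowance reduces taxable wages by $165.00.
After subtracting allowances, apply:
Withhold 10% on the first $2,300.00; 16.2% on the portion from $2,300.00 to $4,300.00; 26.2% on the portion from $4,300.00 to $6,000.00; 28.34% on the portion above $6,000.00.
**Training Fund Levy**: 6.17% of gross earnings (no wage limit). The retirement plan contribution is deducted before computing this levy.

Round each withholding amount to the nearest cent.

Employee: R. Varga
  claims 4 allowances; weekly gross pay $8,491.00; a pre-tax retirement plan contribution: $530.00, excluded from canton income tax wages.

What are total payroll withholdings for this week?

Canton Income Tax: taxable = $8,491.00 − $530.00 − 4×$165.00 = $7,301.00
  $999.40 + 28.34% × ($7,301.00 − $6,000.00) = $999.40 + 28.34% × $1,301.00 = $1,368.10
Training Fund Levy: 6.17% × $7,961.00 = $491.19
Total: $1,368.10 + $491.19 = $1,859.29

$1,859.29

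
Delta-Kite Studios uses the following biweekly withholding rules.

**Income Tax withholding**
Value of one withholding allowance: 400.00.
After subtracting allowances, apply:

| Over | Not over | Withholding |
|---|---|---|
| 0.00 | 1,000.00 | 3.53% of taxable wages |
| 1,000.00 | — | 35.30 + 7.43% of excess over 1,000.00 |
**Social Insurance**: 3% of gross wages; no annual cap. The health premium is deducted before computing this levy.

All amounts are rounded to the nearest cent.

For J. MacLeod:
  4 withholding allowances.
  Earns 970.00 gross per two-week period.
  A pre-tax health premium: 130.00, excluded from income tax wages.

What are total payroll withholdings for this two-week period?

Income Tax: taxable = 970.00 − 130.00 − 4×400.00 = -760.00
  Taxable ≤ 0 → 0.00
Social Insurance: 3% × 840.00 = 25.20
Total: 0.00 + 25.20 = 25.20

25.20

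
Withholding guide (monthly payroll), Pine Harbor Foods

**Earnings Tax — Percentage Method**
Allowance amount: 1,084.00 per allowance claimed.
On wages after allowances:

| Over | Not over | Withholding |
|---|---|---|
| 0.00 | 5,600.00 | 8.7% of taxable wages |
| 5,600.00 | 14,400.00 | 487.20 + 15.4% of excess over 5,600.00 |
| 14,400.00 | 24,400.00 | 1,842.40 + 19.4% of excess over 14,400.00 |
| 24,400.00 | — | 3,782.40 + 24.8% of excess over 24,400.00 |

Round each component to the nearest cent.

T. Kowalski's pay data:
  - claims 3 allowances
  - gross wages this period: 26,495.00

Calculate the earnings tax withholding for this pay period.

Earnings Tax: taxable = 26,495.00 − 3×1,084.00 = 23,243.00
  1,842.40 + 19.4% × (23,243.00 − 14,400.00) = 1,842.40 + 19.4% × 8,843.00 = 3,557.94

3,557.94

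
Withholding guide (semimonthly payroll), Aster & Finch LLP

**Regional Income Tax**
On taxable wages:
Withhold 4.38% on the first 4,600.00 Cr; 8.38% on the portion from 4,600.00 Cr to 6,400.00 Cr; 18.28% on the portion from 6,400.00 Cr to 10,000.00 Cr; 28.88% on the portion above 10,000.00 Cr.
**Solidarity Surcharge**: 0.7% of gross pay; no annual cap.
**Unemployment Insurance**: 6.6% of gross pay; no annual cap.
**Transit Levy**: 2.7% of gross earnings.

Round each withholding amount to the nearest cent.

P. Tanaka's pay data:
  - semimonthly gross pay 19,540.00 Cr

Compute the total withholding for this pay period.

Regional Income Tax: taxable = 19,540.00 Cr
  1,010.40 Cr + 28.88% × (19,540.00 Cr − 10,000.00 Cr) = 1,010.40 Cr + 28.88% × 9,540.00 Cr = 3,765.55 Cr
Solidarity Surcharge: 0.7% × 19,540.00 Cr = 136.78 Cr
Unemployment Insurance: 6.6% × 19,540.00 Cr = 1,289.64 Cr
Transit Levy: 2.7% × 19,540.00 Cr = 527.58 Cr
Total: 3,765.55 Cr + 136.78 Cr + 1,289.64 Cr + 527.58 Cr = 5,719.55 Cr

5,719.55 Cr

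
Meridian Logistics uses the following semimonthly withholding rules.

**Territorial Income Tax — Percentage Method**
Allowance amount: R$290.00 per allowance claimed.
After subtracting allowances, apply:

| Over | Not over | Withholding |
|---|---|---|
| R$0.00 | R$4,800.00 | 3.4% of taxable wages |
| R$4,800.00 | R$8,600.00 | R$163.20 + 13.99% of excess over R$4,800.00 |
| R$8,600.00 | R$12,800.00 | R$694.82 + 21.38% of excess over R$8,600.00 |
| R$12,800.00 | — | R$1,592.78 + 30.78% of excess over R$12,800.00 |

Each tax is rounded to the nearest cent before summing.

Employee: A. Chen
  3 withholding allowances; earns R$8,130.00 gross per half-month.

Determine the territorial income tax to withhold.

Territorial Income Tax: taxable = R$8,130.00 − 3×R$290.00 = R$7,260.00
  R$163.20 + 13.99% × (R$7,260.00 − R$4,800.00) = R$163.20 + 13.99% × R$2,460.00 = R$507.35

R$507.35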